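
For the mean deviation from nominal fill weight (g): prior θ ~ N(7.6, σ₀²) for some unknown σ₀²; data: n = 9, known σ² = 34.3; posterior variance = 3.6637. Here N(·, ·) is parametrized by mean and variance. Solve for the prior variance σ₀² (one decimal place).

σ₀² = 94.7

For the Normal–Normal model with known σ², precisions add: τ_n = τ₀ + n/σ².
So 1/σ₀² = 1/3.6637 − 9/34.3 = 0.272948 − 0.262391 = 0.010557.
Hence σ₀² = 1/0.010557 ≈ 94.7.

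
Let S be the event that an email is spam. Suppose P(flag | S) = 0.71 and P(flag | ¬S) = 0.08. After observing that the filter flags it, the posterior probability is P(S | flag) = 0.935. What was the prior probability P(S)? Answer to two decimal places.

P(S) = 0.62

In odds form, posterior odds = prior odds × likelihood ratio, so prior odds = posterior odds ÷ LR.
Posterior odds = 0.935/(1−0.935) = 14.3846. LR = 0.71/0.08 = 8.8750.
Prior odds = 14.3846/8.8750 = 1.6208, so P(S) = 1.6208/(1+1.6208) ≈ 0.62.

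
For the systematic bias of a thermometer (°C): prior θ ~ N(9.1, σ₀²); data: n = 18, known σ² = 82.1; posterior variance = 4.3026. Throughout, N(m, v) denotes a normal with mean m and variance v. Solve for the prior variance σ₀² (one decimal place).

σ₀² = 75.9

Posterior precision equals prior precision plus data precision: 1/σ_n² = 1/σ₀² + n/σ².
So 1/σ₀² = 1/4.3026 − 18/82.1 = 0.232418 − 0.219245 = 0.013173.
Hence σ₀² = 1/0.013173 ≈ 75.9.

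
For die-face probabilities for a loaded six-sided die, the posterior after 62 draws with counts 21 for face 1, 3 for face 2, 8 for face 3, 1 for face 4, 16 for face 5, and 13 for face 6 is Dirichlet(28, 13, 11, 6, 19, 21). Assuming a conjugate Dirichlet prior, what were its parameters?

For a Dirichlet(α) prior with multinomial counts c, the posterior is Dirichlet(α + c) componentwise.
Subtract each count from the matching posterior parameter: 28−21=7, 13−3=10, 11−8=3, 6−1=5, 19−16=3, 21−13=8.

Dirichlet(7, 10, 3, 5, 3, 8)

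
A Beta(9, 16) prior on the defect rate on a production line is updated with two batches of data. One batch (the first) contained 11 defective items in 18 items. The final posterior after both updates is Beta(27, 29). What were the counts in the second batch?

Sequential conjugate updates are equivalent to a single update on the pooled data, so total successes = posterior α − prior α and total failures = posterior β − prior β.
Total across both batches: 27−9=18 defective items, 29−16=13 good items.
Subtract the first batch: 18−11=7 defective items and 13−7=6 good items.

7 defective items and 6 good items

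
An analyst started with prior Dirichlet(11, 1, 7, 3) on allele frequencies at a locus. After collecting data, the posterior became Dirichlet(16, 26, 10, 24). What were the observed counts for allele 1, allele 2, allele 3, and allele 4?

counts (5, 25, 3, 21)

For a Dirichlet(α) prior with multinomial counts c, the posterior is Dirichlet(α + c) componentwise.
Counts are posterior − prior componentwise: 16−11=5, 26−1=25, 10−7=3, 24−3=21.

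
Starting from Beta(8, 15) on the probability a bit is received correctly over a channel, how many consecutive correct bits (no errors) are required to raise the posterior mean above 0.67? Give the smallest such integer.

k = 23

After k correct bits and 0 errors the posterior is Beta(8+k, 15), with mean (8+k)/(8+15+k).
Set (8+k)/(23+k) > 0.67 and solve: k > (0.67·23 − 8)/(1 − 0.67) = 22.455.
The smallest integer exceeding 22.455 is 23, and checking k=23: (31)/(46) = 0.6739 > 0.67.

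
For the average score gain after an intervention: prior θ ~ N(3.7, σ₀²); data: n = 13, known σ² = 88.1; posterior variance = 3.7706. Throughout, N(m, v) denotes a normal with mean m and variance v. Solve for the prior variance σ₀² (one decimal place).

For the Normal–Normal model with known σ², precisions add: τ_n = τ₀ + n/σ².
So 1/σ₀² = 1/3.7706 − 13/88.1 = 0.265210 − 0.147560 = 0.117650.
Hence σ₀² = 1/0.117650 ≈ 8.5.

σ₀² = 8.5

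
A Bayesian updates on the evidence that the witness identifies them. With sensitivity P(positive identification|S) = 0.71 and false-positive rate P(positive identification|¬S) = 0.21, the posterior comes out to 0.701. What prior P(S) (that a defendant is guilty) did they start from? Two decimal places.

P(S) = 0.41

In odds form, posterior odds = prior odds × likelihood ratio, so prior odds = posterior odds ÷ LR.
Posterior odds = 0.701/(1−0.701) = 2.3445. LR = 0.71/0.21 = 3.3810.
Prior odds = 2.3445/3.3810 = 0.6934, so P(S) = 0.6934/(1+0.6934) ≈ 0.41.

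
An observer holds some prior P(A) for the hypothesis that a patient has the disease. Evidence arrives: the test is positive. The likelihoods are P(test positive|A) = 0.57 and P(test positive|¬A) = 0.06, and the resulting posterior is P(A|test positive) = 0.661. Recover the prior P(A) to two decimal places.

In odds form, posterior odds = prior odds × likelihood ratio, so prior odds = posterior odds ÷ LR.
Posterior odds = 0.661/(1−0.661) = 1.9499. LR = 0.57/0.06 = 9.5000.
Prior odds = 1.9499/9.5000 = 0.2053, so P(A) = 0.2053/(1+0.2053) ≈ 0.17.

P(A) = 0.17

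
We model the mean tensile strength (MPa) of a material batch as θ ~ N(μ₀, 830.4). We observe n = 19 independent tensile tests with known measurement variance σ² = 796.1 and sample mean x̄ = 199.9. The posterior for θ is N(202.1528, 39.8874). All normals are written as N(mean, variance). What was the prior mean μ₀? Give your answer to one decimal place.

μ₀ = 246.8

The posterior mean is a precision-weighted average: μ_n = (τ₀μ₀ + τ_data·x̄)/(τ₀+τ_data), with τ₀=1/σ₀² and τ_data=n/σ².
Here τ₀ = 1/830.4 = 0.001204 and τ_data = 19/796.1 = 0.023866, so τ_n = 0.025070.
Rearranging for μ₀: μ₀ = (μ_n·τ_n − τ_data·x̄)/τ₀ = (202.1528·0.025070 − 0.023866·199.9) / 0.001204 = 0.297157/0.001204 ≈ 246.8.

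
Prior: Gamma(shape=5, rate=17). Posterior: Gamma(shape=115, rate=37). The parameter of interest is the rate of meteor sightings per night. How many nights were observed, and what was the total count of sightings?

Gamma–Poisson conjugacy: posterior shape = α + Σxᵢ, posterior rate = β + n.
Matching: Σxᵢ = 115 − 5 = 110 and n = 37 − 17 = 20.

n = 20 nights with total 110 sightings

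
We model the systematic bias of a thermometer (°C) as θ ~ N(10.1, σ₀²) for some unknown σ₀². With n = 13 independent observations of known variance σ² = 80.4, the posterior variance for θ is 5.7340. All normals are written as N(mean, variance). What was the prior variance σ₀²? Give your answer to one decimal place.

σ₀² = 78.7

For the Normal–Normal model with known σ², precisions add: τ_n = τ₀ + n/σ².
So 1/σ₀² = 1/5.7340 − 13/80.4 = 0.174398 − 0.161692 = 0.012706.
Hence σ₀² = 1/0.012706 ≈ 78.7.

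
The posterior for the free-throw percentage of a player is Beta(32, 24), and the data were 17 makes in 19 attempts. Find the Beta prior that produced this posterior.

Beta(15, 22)

Under Beta–binomial conjugacy the posterior parameters are (α+s, β+f).
So α = 32 − 17 = 15 and β = 24 − 2 = 22.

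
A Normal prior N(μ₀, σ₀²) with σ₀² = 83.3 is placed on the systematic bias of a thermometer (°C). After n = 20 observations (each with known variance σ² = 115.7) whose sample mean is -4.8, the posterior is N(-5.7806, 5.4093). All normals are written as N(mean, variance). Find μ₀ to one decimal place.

μ₀ = -19.9

With known observation variance, the Normal–Normal posterior has precision τ_n = τ₀ + n/σ² and mean μ_n = (τ₀μ₀ + (n/σ²)x̄)/τ_n.
Here τ₀ = 1/83.3 = 0.012005 and τ_data = 20/115.7 = 0.172861, so τ_n = 0.184866.
Rearranging for μ₀: μ₀ = (μ_n·τ_n − τ_data·x̄)/τ₀ = (-5.7806·0.184866 − 0.172861·-4.8) / 0.012005 = -0.238904/0.012005 ≈ -19.9.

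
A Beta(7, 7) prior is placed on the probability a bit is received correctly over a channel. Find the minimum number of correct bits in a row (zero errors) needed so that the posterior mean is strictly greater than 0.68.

After k correct bits and 0 errors the posterior is Beta(7+k, 7), with mean (7+k)/(7+7+k).
Set (7+k)/(14+k) > 0.68 and solve: k > (0.68·14 − 7)/(1 − 0.68) = 7.875.
The smallest integer exceeding 7.875 is 8.

k = 8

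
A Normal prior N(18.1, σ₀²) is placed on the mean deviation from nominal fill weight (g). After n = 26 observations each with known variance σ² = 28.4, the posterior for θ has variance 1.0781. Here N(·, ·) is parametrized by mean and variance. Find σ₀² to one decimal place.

σ₀² = 82.9

Posterior precision equals prior precision plus data precision: 1/σ_n² = 1/σ₀² + n/σ².
So 1/σ₀² = 1/1.0781 − 26/28.4 = 0.927558 − 0.915493 = 0.012065.
Hence σ₀² = 1/0.012065 ≈ 82.9.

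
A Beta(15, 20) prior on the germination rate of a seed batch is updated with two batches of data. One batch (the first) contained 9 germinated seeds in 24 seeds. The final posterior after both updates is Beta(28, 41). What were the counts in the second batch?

Because Beta–binomial updating is additive in the counts, the combined data contributed (α_post−α_prior, β_post−β_prior) successes and failures.
Total across both batches: 28−15=13 germinated seeds, 41−20=21 non-germinating seeds.
Subtract the first batch: 13−9=4 germinated seeds and 21−15=6 non-germinating seeds.

4 germinated seeds and 6 non-germinating seeds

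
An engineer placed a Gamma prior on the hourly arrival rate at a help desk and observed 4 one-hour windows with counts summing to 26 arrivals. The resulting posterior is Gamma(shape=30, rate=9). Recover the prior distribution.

Gamma(shape=4, rate=5)

A Gamma(α, β) prior (rate parametrization) on a Poisson rate with n observations summing to S gives posterior Gamma(α+S, β+n).
So α = 30 − 26 = 4 and β = 9 − 4 = 5.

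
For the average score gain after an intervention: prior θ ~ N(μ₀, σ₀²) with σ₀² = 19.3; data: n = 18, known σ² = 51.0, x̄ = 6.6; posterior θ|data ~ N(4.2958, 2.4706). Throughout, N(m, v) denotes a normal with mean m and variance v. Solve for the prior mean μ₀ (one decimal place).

With known observation variance, the Normal–Normal posterior has precision τ_n = τ₀ + n/σ² and mean μ_n = (τ₀μ₀ + (n/σ²)x̄)/τ_n.
Here τ₀ = 1/19.3 = 0.051813 and τ_data = 18/51.0 = 0.352941, so τ_n = 0.404754.
Rearranging for μ₀: μ₀ = (μ_n·τ_n − τ_data·x̄)/τ₀ = (4.2958·0.404754 − 0.352941·6.6) / 0.051813 = -0.590668/0.051813 ≈ -11.4.

μ₀ = -11.4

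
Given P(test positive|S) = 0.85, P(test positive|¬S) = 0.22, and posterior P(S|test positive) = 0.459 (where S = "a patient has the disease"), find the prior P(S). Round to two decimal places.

P(S) = 0.18

Bayes' rule in odds form gives O(S|E) = O(S)·[P(E|S)/P(E|¬S)], hence O(S) = O(S|E)/LR.
Posterior odds = 0.459/(1−0.459) = 0.8484. LR = 0.85/0.22 = 3.8636.
Prior odds = 0.8484/3.8636 = 0.2196, so P(S) = 0.2196/(1+0.2196) ≈ 0.18.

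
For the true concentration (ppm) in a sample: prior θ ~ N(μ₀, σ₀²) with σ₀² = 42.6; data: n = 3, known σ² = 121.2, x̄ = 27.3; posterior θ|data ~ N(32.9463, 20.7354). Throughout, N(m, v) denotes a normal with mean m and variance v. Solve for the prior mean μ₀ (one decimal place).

μ₀ = 38.9

The posterior mean is a precision-weighted average: μ_n = (τ₀μ₀ + τ_data·x̄)/(τ₀+τ_data), with τ₀=1/σ₀² and τ_data=n/σ².
Here τ₀ = 1/42.6 = 0.023474 and τ_data = 3/121.2 = 0.024752, so τ_n = 0.048226.
Rearranging for μ₀: μ₀ = (μ_n·τ_n − τ_data·x̄)/τ₀ = (32.9463·0.048226 − 0.024752·27.3) / 0.023474 = 0.913139/0.023474 ≈ 38.9.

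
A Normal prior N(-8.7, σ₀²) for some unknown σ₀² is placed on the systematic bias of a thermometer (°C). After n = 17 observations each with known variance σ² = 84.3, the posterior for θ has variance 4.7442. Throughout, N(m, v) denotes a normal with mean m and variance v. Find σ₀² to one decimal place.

σ₀² = 109.6

For the Normal–Normal model with known σ², precisions add: τ_n = τ₀ + n/σ².
So 1/σ₀² = 1/4.7442 − 17/84.3 = 0.210784 − 0.201661 = 0.009123.
Hence σ₀² = 1/0.009123 ≈ 109.6.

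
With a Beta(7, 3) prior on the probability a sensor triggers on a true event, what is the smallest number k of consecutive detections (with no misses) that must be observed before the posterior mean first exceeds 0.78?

After k detections and 0 misses the posterior is Beta(7+k, 3), with mean (7+k)/(7+3+k).
Set (7+k)/(10+k) > 0.78 and solve: k > (0.78·10 − 7)/(1 − 0.78) = 3.636.
The smallest integer exceeding 3.636 is 4, and checking k=4: (11)/(14) = 0.7857 > 0.78.

k = 4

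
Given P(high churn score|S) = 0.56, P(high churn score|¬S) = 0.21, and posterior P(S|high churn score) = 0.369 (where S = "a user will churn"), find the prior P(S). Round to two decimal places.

P(S) = 0.18

Bayes' rule in odds form gives O(S|E) = O(S)·[P(E|S)/P(E|¬S)], hence O(S) = O(S|E)/LR.
Posterior odds = 0.369/(1−0.369) = 0.5848. LR = 0.56/0.21 = 2.6667.
Prior odds = 0.5848/2.6667 = 0.2193, so P(S) = 0.2193/(1+0.2193) ≈ 0.18.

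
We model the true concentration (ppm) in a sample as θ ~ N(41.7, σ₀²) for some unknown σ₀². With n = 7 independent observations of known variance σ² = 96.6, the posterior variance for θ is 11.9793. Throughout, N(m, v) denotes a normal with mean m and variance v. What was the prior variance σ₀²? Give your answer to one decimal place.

σ₀² = 90.8

Posterior precision equals prior precision plus data precision: 1/σ_n² = 1/σ₀² + n/σ².
So 1/σ₀² = 1/11.9793 − 7/96.6 = 0.083477 − 0.072464 = 0.011013.
Hence σ₀² = 1/0.011013 ≈ 90.8.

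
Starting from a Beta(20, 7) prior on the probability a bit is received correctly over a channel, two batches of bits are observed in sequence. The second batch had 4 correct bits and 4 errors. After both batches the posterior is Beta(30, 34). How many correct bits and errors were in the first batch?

Sequential conjugate updates are equivalent to a single update on the pooled data, so total successes = posterior α − prior α and total failures = posterior β − prior β.
Total across both batches: 30−20=10 correct bits, 34−7=27 errors.
Subtract the second batch: 10−4=6 correct bits and 27−4=23 errors.

6 correct bits and 23 errors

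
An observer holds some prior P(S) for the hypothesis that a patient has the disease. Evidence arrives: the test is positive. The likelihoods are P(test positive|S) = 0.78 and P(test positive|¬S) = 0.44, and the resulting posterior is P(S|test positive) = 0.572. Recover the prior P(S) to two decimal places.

P(S) = 0.43

In odds form, posterior odds = prior odds × likelihood ratio, so prior odds = posterior odds ÷ LR.
Posterior odds = 0.572/(1−0.572) = 1.3364. LR = 0.78/0.44 = 1.7727.
Prior odds = 1.3364/1.7727 = 0.7539, so P(S) = 0.7539/(1+0.7539) ≈ 0.43.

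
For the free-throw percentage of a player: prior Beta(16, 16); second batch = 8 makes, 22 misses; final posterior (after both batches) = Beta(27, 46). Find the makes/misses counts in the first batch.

3 makes and 8 misses

Sequential conjugate updates are equivalent to a single update on the pooled data, so total successes = posterior α − prior α and total failures = posterior β − prior β.
Total across both batches: 27−16=11 makes, 46−16=30 misses.
Subtract the second batch: 11−8=3 makes and 30−22=8 misses.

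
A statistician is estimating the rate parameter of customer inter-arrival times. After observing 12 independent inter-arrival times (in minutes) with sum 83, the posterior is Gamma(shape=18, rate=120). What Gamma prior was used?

For an exponential likelihood with a Gamma(α, β) prior on the rate, n observations with total T give posterior Gamma(α+n, β+T).
So α = 18 − 12 = 6 and β = 120 − 83 = 37.

Gamma(shape=6, rate=37)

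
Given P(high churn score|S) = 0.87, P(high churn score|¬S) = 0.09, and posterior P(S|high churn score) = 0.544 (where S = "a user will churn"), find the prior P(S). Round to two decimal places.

P(S) = 0.11

In odds form, posterior odds = prior odds × likelihood ratio, so prior odds = posterior odds ÷ LR.
Posterior odds = 0.544/(1−0.544) = 1.1930. LR = 0.87/0.09 = 9.6667.
Prior odds = 1.1930/9.6667 = 0.1234, so P(S) = 0.1234/(1+0.1234) ≈ 0.11.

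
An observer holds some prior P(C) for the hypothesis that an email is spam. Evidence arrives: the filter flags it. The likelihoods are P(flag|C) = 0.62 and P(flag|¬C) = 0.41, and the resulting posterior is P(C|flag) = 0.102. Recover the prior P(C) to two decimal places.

In odds form, posterior odds = prior odds × likelihood ratio, so prior odds = posterior odds ÷ LR.
Posterior odds = 0.102/(1−0.102) = 0.1136. LR = 0.62/0.41 = 1.5122.
Prior odds = 0.1136/1.5122 = 0.0751, so P(C) = 0.0751/(1+0.0751) ≈ 0.07.

P(C) = 0.07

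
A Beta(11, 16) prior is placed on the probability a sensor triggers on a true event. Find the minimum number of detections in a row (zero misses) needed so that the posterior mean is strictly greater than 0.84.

After k detections and 0 misses the posterior is Beta(11+k, 16), with mean (11+k)/(11+16+k).
Set (11+k)/(27+k) > 0.84 and solve: k > (0.84·27 − 11)/(1 − 0.84) = 73.000.
The smallest integer exceeding 73.000 is 74.

k = 74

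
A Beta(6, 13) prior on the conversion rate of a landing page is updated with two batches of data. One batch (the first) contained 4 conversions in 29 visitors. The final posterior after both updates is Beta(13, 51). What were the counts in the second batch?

Sequential conjugate updates are equivalent to a single update on the pooled data, so total successes = posterior α − prior α and total failures = posterior β − prior β.
Total across both batches: 13−6=7 conversions, 51−13=38 bounces.
Subtract the first batch: 7−4=3 conversions and 38−25=13 bounces.

3 conversions and 13 bounces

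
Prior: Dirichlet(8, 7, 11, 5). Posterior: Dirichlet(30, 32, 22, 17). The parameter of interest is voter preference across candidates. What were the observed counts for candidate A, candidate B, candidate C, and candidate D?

counts (22, 25, 11, 12)

For a Dirichlet(α) prior with multinomial counts c, the posterior is Dirichlet(α + c) componentwise.
Counts are posterior − prior componentwise: 30−8=22, 32−7=25, 22−11=11, 17−5=12.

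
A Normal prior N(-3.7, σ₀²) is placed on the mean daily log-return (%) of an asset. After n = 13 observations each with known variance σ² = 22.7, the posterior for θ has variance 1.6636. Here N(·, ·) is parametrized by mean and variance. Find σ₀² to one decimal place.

For the Normal–Normal model with known σ², precisions add: τ_n = τ₀ + n/σ².
So 1/σ₀² = 1/1.6636 − 13/22.7 = 0.601106 − 0.572687 = 0.028419.
Hence σ₀² = 1/0.028419 ≈ 35.2.

σ₀² = 35.2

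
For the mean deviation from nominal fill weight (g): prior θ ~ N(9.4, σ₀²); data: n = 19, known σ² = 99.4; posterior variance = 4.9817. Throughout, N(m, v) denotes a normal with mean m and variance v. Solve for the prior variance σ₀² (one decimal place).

σ₀² = 104.3

For the Normal–Normal model with known σ², precisions add: τ_n = τ₀ + n/σ².
So 1/σ₀² = 1/4.9817 − 19/99.4 = 0.200735 − 0.191147 = 0.009588.
Hence σ₀² = 1/0.009588 ≈ 104.3.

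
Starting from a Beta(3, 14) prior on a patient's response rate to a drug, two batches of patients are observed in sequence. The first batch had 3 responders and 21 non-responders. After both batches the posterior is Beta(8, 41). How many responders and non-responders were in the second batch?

2 responders and 6 non-responders

Sequential conjugate updates are equivalent to a single update on the pooled data, so total successes = posterior α − prior α and total failures = posterior β − prior β.
Total across both batches: 8−3=5 responders, 41−14=27 non-responders.
Subtract the first batch: 5−3=2 responders and 27−21=6 non-responders.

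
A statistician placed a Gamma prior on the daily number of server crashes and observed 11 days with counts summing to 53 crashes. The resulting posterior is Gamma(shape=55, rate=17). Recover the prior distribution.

Gamma–Poisson conjugacy: posterior shape = α + Σxᵢ, posterior rate = β + n.
So α = 55 − 53 = 2 and β = 17 − 11 = 6.

Gamma(shape=2, rate=6)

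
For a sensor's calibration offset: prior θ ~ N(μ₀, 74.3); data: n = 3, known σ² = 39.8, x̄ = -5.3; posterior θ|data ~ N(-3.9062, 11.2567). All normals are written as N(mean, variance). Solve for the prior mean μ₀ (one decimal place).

The posterior mean is a precision-weighted average: μ_n = (τ₀μ₀ + τ_data·x̄)/(τ₀+τ_data), with τ₀=1/σ₀² and τ_data=n/σ².
Here τ₀ = 1/74.3 = 0.013459 and τ_data = 3/39.8 = 0.075377, so τ_n = 0.088836.
Rearranging for μ₀: μ₀ = (μ_n·τ_n − τ_data·x̄)/τ₀ = (-3.9062·0.088836 − 0.075377·-5.3) / 0.013459 = 0.052487/0.013459 ≈ 3.9.

μ₀ = 3.9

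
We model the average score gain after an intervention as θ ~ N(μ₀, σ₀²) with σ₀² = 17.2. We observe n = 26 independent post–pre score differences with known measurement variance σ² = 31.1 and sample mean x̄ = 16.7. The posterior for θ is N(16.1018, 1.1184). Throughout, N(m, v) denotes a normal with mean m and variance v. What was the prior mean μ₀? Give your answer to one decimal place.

The posterior mean is a precision-weighted average: μ_n = (τ₀μ₀ + τ_data·x̄)/(τ₀+τ_data), with τ₀=1/σ₀² and τ_data=n/σ².
Here τ₀ = 1/17.2 = 0.058140 and τ_data = 26/31.1 = 0.836013, so τ_n = 0.894153.
Rearranging for μ₀: μ₀ = (μ_n·τ_n − τ_data·x̄)/τ₀ = (16.1018·0.894153 − 0.836013·16.7) / 0.058140 = 0.436056/0.058140 ≈ 7.5.

μ₀ = 7.5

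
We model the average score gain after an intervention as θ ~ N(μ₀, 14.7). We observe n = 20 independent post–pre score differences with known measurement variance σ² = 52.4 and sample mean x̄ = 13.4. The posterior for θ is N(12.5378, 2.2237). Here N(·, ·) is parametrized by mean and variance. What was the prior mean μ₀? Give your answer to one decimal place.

μ₀ = 7.7

The posterior mean is a precision-weighted average: μ_n = (τ₀μ₀ + τ_data·x̄)/(τ₀+τ_data), with τ₀=1/σ₀² and τ_data=n/σ².
Here τ₀ = 1/14.7 = 0.068027 and τ_data = 20/52.4 = 0.381679, so τ_n = 0.449706.
Rearranging for μ₀: μ₀ = (μ_n·τ_n − τ_data·x̄)/τ₀ = (12.5378·0.449706 − 0.381679·13.4) / 0.068027 = 0.523825/0.068027 ≈ 7.7.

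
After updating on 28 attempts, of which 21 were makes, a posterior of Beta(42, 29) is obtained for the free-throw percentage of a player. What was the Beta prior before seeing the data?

Under Beta–binomial conjugacy the posterior parameters are (α+s, β+f).
So α = 42 − 21 = 21 and β = 29 − 7 = 22.

Beta(21, 22)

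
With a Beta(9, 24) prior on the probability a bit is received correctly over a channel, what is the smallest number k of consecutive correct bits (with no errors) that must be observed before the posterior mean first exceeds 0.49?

After k correct bits and 0 errors the posterior is Beta(9+k, 24), with mean (9+k)/(9+24+k).
Set (9+k)/(33+k) > 0.49 and solve: k > (0.49·33 − 9)/(1 − 0.49) = 14.059.
The smallest integer exceeding 14.059 is 15.

k = 15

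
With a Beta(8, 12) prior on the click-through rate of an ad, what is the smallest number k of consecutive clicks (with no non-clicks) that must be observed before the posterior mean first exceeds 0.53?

k = 6

After k clicks and 0 non-clicks the posterior is Beta(8+k, 12), with mean (8+k)/(8+12+k).
Set (8+k)/(20+k) > 0.53 and solve: k > (0.53·20 − 8)/(1 − 0.53) = 5.532.
The smallest integer exceeding 5.532 is 6, and checking k=6: (14)/(26) = 0.5385 > 0.53.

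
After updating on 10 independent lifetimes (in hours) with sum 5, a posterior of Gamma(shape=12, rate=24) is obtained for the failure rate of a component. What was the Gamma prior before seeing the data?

Gamma–exponential conjugacy: posterior shape = α + n, posterior rate = β + Σtᵢ.
So α = 12 − 10 = 2 and β = 24 − 5 = 19.

Gamma(shape=2, rate=19)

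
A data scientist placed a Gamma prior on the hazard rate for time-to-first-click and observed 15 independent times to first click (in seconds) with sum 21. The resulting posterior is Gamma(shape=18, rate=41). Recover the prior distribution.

Gamma(shape=3, rate=20)

Gamma–exponential conjugacy: posterior shape = α + n, posterior rate = β + Σtᵢ.
So α = 18 − 15 = 3 and β = 41 − 21 = 20.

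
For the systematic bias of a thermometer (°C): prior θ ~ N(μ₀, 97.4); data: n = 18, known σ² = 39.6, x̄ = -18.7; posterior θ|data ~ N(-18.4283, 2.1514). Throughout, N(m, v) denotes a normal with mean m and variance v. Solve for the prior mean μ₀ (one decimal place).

With known observation variance, the Normal–Normal posterior has precision τ_n = τ₀ + n/σ² and mean μ_n = (τ₀μ₀ + (n/σ²)x̄)/τ_n.
Here τ₀ = 1/97.4 = 0.010267 and τ_data = 18/39.6 = 0.454545, so τ_n = 0.464812.
Rearranging for μ₀: μ₀ = (μ_n·τ_n − τ_data·x̄)/τ₀ = (-18.4283·0.464812 − 0.454545·-18.7) / 0.010267 = -0.065703/0.010267 ≈ -6.4.

μ₀ = -6.4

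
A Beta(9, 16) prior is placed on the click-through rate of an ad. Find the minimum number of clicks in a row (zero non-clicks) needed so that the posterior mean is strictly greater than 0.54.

k = 10

After k clicks and 0 non-clicks the posterior is Beta(9+k, 16), with mean (9+k)/(9+16+k).
Set (9+k)/(25+k) > 0.54 and solve: k > (0.54·25 − 9)/(1 − 0.54) = 9.783.
The smallest integer exceeding 9.783 is 10, and checking k=10: (19)/(35) = 0.5429 > 0.54.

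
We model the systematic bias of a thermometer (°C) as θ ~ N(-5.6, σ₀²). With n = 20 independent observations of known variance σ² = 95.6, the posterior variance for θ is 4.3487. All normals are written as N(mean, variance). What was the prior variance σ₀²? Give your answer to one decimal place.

Posterior precision equals prior precision plus data precision: 1/σ_n² = 1/σ₀² + n/σ².
So 1/σ₀² = 1/4.3487 − 20/95.6 = 0.229954 − 0.209205 = 0.020749.
Hence σ₀² = 1/0.020749 ≈ 48.2.

σ₀² = 48.2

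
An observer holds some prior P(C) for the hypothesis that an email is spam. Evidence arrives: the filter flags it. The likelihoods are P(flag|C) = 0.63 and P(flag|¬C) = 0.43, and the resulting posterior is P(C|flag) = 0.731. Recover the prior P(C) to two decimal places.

P(C) = 0.65

In odds form, posterior odds = prior odds × likelihood ratio, so prior odds = posterior odds ÷ LR.
Posterior odds = 0.731/(1−0.731) = 2.7175. LR = 0.63/0.43 = 1.4651.
Prior odds = 2.7175/1.4651 = 1.8548, so P(C) = 1.8548/(1+1.8548) ≈ 0.65.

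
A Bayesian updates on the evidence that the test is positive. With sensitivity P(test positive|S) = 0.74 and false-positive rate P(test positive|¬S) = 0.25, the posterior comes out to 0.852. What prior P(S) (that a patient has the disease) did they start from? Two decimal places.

P(S) = 0.66

Bayes' rule in odds form gives O(S|E) = O(S)·[P(E|S)/P(E|¬S)], hence O(S) = O(S|E)/LR.
Posterior odds = 0.852/(1−0.852) = 5.7568. LR = 0.74/0.25 = 2.9600.
Prior odds = 5.7568/2.9600 = 1.9449, so P(S) = 1.9449/(1+1.9449) ≈ 0.66.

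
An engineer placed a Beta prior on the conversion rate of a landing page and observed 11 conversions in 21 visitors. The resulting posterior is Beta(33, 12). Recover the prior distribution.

Beta is conjugate to the binomial likelihood: posterior = Beta(α+s, β+f).
So α = 33 − 11 = 22 and β = 12 − 10 = 2.

Beta(22, 2)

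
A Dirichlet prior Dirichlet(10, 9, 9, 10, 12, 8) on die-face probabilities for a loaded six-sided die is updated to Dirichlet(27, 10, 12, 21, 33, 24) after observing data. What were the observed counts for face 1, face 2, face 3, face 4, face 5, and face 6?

For a Dirichlet(α) prior with multinomial counts c, the posterior is Dirichlet(α + c) componentwise.
Counts are posterior − prior componentwise: 27−10=17, 10−9=1, 12−9=3, 21−10=11, 33−12=21, 24−8=16.

counts (17, 1, 3, 11, 21, 16)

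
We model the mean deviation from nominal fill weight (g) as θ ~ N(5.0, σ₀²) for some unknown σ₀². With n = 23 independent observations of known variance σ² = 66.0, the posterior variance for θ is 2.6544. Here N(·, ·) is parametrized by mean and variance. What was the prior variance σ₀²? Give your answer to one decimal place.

Posterior precision equals prior precision plus data precision: 1/σ_n² = 1/σ₀² + n/σ².
So 1/σ₀² = 1/2.6544 − 23/66.0 = 0.376733 − 0.348485 = 0.028248.
Hence σ₀² = 1/0.028248 ≈ 35.4.

σ₀² = 35.4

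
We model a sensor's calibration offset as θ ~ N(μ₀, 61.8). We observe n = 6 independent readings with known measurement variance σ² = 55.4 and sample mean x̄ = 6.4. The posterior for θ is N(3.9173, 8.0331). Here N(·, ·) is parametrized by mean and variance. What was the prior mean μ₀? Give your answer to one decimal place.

μ₀ = -12.7

With known observation variance, the Normal–Normal posterior has precision τ_n = τ₀ + n/σ² and mean μ_n = (τ₀μ₀ + (n/σ²)x̄)/τ_n.
Here τ₀ = 1/61.8 = 0.016181 and τ_data = 6/55.4 = 0.108303, so τ_n = 0.124484.
Rearranging for μ₀: μ₀ = (μ_n·τ_n − τ_data·x̄)/τ₀ = (3.9173·0.124484 − 0.108303·6.4) / 0.016181 = -0.205498/0.016181 ≈ -12.7.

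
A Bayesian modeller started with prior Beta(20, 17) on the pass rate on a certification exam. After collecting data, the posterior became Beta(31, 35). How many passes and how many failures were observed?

11 passes and 18 failures

Beta is conjugate to the binomial likelihood: posterior = Beta(a+s, b+f).
Match parameters: s=31−20=11, f=35−17=18.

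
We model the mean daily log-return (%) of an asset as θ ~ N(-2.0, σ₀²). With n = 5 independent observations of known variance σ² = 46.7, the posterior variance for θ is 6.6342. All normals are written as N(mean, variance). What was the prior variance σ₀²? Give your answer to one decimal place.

σ₀² = 22.9

For the Normal–Normal model with known σ², precisions add: τ_n = τ₀ + n/σ².
So 1/σ₀² = 1/6.6342 − 5/46.7 = 0.150734 − 0.107066 = 0.043668.
Hence σ₀² = 1/0.043668 ≈ 22.9.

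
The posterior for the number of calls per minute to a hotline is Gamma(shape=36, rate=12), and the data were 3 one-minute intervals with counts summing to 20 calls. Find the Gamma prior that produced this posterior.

Gamma(shape=16, rate=9)

A Gamma(α, β) prior (rate parametrization) on a Poisson rate with n observations summing to S gives posterior Gamma(α+S, β+n).
So α = 36 − 20 = 16 and β = 12 − 3 = 9.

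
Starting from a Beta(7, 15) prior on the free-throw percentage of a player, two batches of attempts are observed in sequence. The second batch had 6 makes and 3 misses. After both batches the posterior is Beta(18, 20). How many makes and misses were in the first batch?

Because Beta–binomial updating is additive in the counts, the combined data contributed (α_post−α_prior, β_post−β_prior) successes and failures.
Total across both batches: 18−7=11 makes, 20−15=5 misses.
Subtract the second batch: 11−6=5 makes and 5−3=2 misses.

5 makes and 2 misses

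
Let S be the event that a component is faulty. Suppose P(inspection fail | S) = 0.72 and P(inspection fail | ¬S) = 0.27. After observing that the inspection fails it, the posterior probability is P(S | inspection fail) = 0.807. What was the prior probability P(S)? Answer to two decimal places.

In odds form, posterior odds = prior odds × likelihood ratio, so prior odds = posterior odds ÷ LR.
Posterior odds = 0.807/(1−0.807) = 4.1813. LR = 0.72/0.27 = 2.6667.
Prior odds = 4.1813/2.6667 = 1.5680, so P(S) = 1.5680/(1+1.5680) ≈ 0.61.

P(S) = 0.61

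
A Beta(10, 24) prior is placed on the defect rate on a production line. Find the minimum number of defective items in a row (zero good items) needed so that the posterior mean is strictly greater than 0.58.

After k defective items and 0 good items the posterior is Beta(10+k, 24), with mean (10+k)/(10+24+k).
Set (10+k)/(34+k) > 0.58 and solve: k > (0.58·34 − 10)/(1 − 0.58) = 23.143.
The smallest integer exceeding 23.143 is 24.

k = 24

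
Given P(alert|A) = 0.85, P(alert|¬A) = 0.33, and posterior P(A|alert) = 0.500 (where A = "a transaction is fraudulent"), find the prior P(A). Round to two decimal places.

In odds form, posterior odds = prior odds × likelihood ratio, so prior odds = posterior odds ÷ LR.
Posterior odds = 0.500/(1−0.500) = 1.0000. LR = 0.85/0.33 = 2.5758.
Prior odds = 1.0000/2.5758 = 0.3882, so P(A) = 0.3882/(1+0.3882) ≈ 0.28.

P(A) = 0.28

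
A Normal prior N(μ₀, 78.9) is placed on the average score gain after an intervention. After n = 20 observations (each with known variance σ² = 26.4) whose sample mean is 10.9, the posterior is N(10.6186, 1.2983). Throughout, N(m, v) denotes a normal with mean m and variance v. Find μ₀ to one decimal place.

μ₀ = -6.2

With known observation variance, the Normal–Normal posterior has precision τ_n = τ₀ + n/σ² and mean μ_n = (τ₀μ₀ + (n/σ²)x̄)/τ_n.
Here τ₀ = 1/78.9 = 0.012674 and τ_data = 20/26.4 = 0.757576, so τ_n = 0.770250.
Rearranging for μ₀: μ₀ = (μ_n·τ_n − τ_data·x̄)/τ₀ = (10.6186·0.770250 − 0.757576·10.9) / 0.012674 = -0.078602/0.012674 ≈ -6.2.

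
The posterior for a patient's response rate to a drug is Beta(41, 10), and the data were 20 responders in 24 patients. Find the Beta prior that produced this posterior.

Under Beta–binomial conjugacy the posterior parameters are (α+s, β+f).
So α = 41 − 20 = 21 and β = 10 − 4 = 6.

Beta(21, 6)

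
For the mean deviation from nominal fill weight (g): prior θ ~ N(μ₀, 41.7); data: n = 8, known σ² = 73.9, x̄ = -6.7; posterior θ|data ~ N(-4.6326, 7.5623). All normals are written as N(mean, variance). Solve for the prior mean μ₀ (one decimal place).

μ₀ = 4.7

With known observation variance, the Normal–Normal posterior has precision τ_n = τ₀ + n/σ² and mean μ_n = (τ₀μ₀ + (n/σ²)x̄)/τ_n.
Here τ₀ = 1/41.7 = 0.023981 and τ_data = 8/73.9 = 0.108254, so τ_n = 0.132235.
Rearranging for μ₀: μ₀ = (μ_n·τ_n − τ_data·x̄)/τ₀ = (-4.6326·0.132235 − 0.108254·-6.7) / 0.023981 = 0.112710/0.023981 ≈ 4.7.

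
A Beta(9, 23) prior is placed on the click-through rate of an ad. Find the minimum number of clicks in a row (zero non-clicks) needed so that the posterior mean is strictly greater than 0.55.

After k clicks and 0 non-clicks the posterior is Beta(9+k, 23), with mean (9+k)/(9+23+k).
Set (9+k)/(32+k) > 0.55 and solve: k > (0.55·32 − 9)/(1 − 0.55) = 19.111.
The smallest integer exceeding 19.111 is 20.

k = 20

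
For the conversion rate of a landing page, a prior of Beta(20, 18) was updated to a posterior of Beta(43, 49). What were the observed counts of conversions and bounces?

23 conversions and 31 bounces

Under Beta–binomial conjugacy the posterior parameters are (α+s, β+f).
Match parameters: s=43−20=23, f=49−18=31.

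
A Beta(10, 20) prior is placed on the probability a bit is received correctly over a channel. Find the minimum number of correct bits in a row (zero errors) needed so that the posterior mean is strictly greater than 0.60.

k = 21

After k correct bits and 0 errors the posterior is Beta(10+k, 20), with mean (10+k)/(10+20+k).
Set (10+k)/(30+k) > 0.60 and solve: k > (0.60·30 − 10)/(1 − 0.60) = 20.000.
The smallest integer exceeding 20.000 is 21, and checking k=21: (31)/(51) = 0.6078 > 0.60.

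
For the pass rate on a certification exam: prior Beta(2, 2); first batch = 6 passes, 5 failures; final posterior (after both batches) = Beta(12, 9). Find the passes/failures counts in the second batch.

Because Beta–binomial updating is additive in the counts, the combined data contributed (α_post−α_prior, β_post−β_prior) successes and failures.
Total across both batches: 12−2=10 passes, 9−2=7 failures.
Subtract the first batch: 10−6=4 passes and 7−5=2 failures.

4 passes and 2 failures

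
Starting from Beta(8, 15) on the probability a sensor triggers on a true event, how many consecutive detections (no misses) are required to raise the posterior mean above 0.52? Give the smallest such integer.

After k detections and 0 misses the posterior is Beta(8+k, 15), with mean (8+k)/(8+15+k).
Set (8+k)/(23+k) > 0.52 and solve: k > (0.52·23 − 8)/(1 − 0.52) = 8.250.
The smallest integer exceeding 8.250 is 9.

k = 9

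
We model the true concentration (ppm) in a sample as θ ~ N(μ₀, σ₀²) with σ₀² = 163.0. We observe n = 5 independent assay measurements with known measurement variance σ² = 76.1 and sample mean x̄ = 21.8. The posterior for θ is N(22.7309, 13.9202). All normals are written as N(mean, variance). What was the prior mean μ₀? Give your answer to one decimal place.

μ₀ = 32.7

With known observation variance, the Normal–Normal posterior has precision τ_n = τ₀ + n/σ² and mean μ_n = (τ₀μ₀ + (n/σ²)x̄)/τ_n.
Here τ₀ = 1/163.0 = 0.006135 and τ_data = 5/76.1 = 0.065703, so τ_n = 0.071838.
Rearranging for μ₀: μ₀ = (μ_n·τ_n − τ_data·x̄)/τ₀ = (22.7309·0.071838 − 0.065703·21.8) / 0.006135 = 0.200617/0.006135 ≈ 32.7.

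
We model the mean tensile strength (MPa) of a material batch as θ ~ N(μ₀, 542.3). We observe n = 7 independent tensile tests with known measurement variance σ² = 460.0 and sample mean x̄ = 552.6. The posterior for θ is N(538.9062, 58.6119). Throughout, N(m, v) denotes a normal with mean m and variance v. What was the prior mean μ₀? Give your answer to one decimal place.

The posterior mean is a precision-weighted average: μ_n = (τ₀μ₀ + τ_data·x̄)/(τ₀+τ_data), with τ₀=1/σ₀² and τ_data=n/σ².
Here τ₀ = 1/542.3 = 0.001844 and τ_data = 7/460.0 = 0.015217, so τ_n = 0.017061.
Rearranging for μ₀: μ₀ = (μ_n·τ_n − τ_data·x̄)/τ₀ = (538.9062·0.017061 − 0.015217·552.6) / 0.001844 = 0.785364/0.001844 ≈ 425.9.

μ₀ = 425.9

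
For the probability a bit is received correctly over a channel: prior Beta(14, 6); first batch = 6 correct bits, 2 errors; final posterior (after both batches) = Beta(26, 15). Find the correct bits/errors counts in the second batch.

Because Beta–binomial updating is additive in the counts, the combined data contributed (α_post−α_prior, β_post−β_prior) successes and failures.
Total across both batches: 26−14=12 correct bits, 15−6=9 errors.
Subtract the first batch: 12−6=6 correct bits and 9−2=7 errors.

6 correct bits and 7 errors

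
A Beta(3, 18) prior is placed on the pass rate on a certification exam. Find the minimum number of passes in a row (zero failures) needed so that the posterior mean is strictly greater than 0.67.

k = 34

After k passes and 0 failures the posterior is Beta(3+k, 18), with mean (3+k)/(3+18+k).
Set (3+k)/(21+k) > 0.67 and solve: k > (0.67·21 − 3)/(1 − 0.67) = 33.545.
The smallest integer exceeding 33.545 is 34.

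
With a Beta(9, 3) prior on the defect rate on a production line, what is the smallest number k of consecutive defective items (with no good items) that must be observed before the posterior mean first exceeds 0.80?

After k defective items and 0 good items the posterior is Beta(9+k, 3), with mean (9+k)/(9+3+k).
Set (9+k)/(12+k) > 0.80 and solve: k > (0.80·12 − 9)/(1 − 0.80) = 3.000.
The smallest integer exceeding 3.000 is 4, and checking k=4: (13)/(16) = 0.8125 > 0.80.

k = 4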